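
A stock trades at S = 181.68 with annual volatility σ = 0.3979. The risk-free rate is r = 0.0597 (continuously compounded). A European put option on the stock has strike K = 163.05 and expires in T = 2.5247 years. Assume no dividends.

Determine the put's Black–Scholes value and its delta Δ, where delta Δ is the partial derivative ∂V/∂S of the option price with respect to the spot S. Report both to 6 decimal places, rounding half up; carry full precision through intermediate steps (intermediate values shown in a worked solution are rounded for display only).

price = 22.381809
Δ = -0.234030

σ√T = 0.3979·√2.5247 = 0.632235
d₁ = (ln(S/K) + (r+σ²/2)T) / (σ√T) = (ln(181.68/163.05) + (0.0597+0.3979²/2)·2.5247) / 0.632235 = (0.108190 + 0.350585) / 0.632235 = 0.725640
d₂ = d₁ − σ√T = 0.725640 − 0.632235 = 0.093405
e^{−rT} = e^{−0.0597·2.5247} = 0.860085
N(−d₁) = 0.234030,  N(−d₂) = 0.462791
Put price V = K·e^{−rT}·N(−d₂) − S·N(−d₁) = 64.900325 − 42.518517 = 22.381809
Δ = −N(−d₁) = -0.234030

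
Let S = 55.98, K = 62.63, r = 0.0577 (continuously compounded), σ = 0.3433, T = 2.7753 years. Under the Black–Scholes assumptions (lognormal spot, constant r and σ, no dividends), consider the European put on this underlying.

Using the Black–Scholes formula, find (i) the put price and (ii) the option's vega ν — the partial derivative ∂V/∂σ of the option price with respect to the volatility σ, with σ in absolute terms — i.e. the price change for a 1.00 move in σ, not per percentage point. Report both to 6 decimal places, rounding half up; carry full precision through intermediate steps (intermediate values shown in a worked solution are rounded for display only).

price = 11.039070
ν = 34.747319

σ√T = 0.3433·√2.7753 = 0.571911
d₁ = (ln(S/K) + (r+σ²/2)T) / (σ√T) = (ln(55.98/62.63) + (0.0577+0.3433²/2)·2.7753) / 0.571911 = (-0.112250 + 0.323676) / 0.571911 = 0.369684
d₂ = d₁ − σ√T = 0.369684 − 0.571911 = -0.202228
e^{−rT} = e^{−0.0577·2.7753} = 0.852029
N(−d₁) = 0.355809,  N(−d₂) = 0.580131
Put price V = K·e^{−rT}·N(−d₂) − S·N(−d₁) = 30.957267 − 19.918196 = 11.039070
φ(d₁) = (1/√(2π))·e^{−d₁²/2} = 0.372592
ν = S·φ(d₁)·√T = 34.747319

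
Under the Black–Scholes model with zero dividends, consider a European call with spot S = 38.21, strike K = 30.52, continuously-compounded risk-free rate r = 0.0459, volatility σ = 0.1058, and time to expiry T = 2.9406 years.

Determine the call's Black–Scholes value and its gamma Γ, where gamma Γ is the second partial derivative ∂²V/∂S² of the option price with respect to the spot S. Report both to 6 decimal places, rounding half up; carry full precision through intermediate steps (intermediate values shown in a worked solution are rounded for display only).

price = 11.594839
Γ = 0.006709

σ√T = 0.1058·√2.9406 = 0.181428
d₁ = (ln(S/K) + (r+σ²/2)T) / (σ√T) = (ln(38.21/30.52) + (0.0459+0.1058²/2)·2.9406) / 0.181428 = (0.224715 + 0.151432) / 0.181428 = 2.073259
d₂ = d₁ − σ√T = 2.073259 − 0.181428 = 1.891831
e^{−rT} = e^{−0.0459·2.9406} = 0.873739
N(d₁) = 0.980926,  N(d₂) = 0.970743
Call price V = S·N(d₁) − K·e^{−rT}·N(d₂) = 37.481178 − 25.886340 = 11.594839
φ(d₁) = (1/√(2π))·e^{−d₁²/2} = 0.046508
Γ = φ(d₁) / (S·σ·√T) = 0.006709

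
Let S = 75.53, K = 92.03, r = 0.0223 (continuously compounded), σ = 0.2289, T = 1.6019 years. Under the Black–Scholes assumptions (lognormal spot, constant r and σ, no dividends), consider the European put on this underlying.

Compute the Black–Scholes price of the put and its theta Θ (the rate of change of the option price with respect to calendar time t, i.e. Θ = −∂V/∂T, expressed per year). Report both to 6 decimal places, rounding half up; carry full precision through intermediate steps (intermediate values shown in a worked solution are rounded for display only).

price = 17.524423
Θ = -0.997831

σ√T = 0.2289·√1.6019 = 0.289710
d₁ = (ln(S/K) + (r+σ²/2)T) / (σ√T) = (ln(75.53/92.03) + (0.0223+0.2289²/2)·1.6019) / 0.289710 = (-0.197585 + 0.077688) / 0.289710 = -0.413850
d₂ = d₁ − σ√T = -0.413850 − 0.289710 = -0.703560
e^{−rT} = e^{−0.0223·1.6019} = 0.964908
N(−d₁) = 0.660508,  N(−d₂) = 0.759146
Put price V = K·e^{−rT}·N(−d₂) − S·N(−d₁) = 67.412583 − 49.888160 = 17.524423
φ(d₁) = (1/√(2π))·e^{−d₁²/2} = 0.366201
Θ = −S·φ(d₁)·σ/(2√T) + r·K·e^{−rT}·N(−d₂) = −2.501131 + 1.503301 = -0.997831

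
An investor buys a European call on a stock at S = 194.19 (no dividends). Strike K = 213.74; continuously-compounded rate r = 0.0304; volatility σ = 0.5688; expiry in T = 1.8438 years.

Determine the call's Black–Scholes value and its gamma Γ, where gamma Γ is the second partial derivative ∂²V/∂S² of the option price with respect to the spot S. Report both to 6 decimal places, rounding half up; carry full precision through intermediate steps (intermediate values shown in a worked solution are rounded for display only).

price = 55.693498
Γ = 0.002515

σ√T = 0.5688·√1.8438 = 0.772354
d₁ = (ln(S/K) + (r+σ²/2)T) / (σ√T) = (ln(194.19/213.74) + (0.0304+0.5688²/2)·1.8438) / 0.772354 = (-0.095923 + 0.354317) / 0.772354 = 0.334553
d₂ = d₁ − σ√T = 0.334553 − 0.772354 = -0.437801
e^{−rT} = e^{−0.0304·1.8438} = 0.945490
N(d₁) = 0.631019,  N(d₂) = 0.330765
Call price V = S·N(d₁) − K·e^{−rT}·N(d₂) = 122.537582 − 66.844083 = 55.693498
φ(d₁) = (1/√(2π))·e^{−d₁²/2} = 0.377229
Γ = φ(d₁) / (S·σ·√T) = 0.002515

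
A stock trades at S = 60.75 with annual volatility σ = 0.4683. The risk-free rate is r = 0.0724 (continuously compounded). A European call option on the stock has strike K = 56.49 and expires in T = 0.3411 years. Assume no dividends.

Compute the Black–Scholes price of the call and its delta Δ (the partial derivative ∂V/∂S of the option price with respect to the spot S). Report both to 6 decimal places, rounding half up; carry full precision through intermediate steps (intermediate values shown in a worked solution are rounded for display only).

price = 9.512892
Δ = 0.688947

σ√T = 0.4683·√0.3411 = 0.273505
d₁ = (ln(S/K) + (r+σ²/2)T) / (σ√T) = (ln(60.75/56.49) + (0.0724+0.4683²/2)·0.3411) / 0.273505 = (0.072703 + 0.062098) / 0.273505 = 0.492867
d₂ = d₁ − σ√T = 0.492867 − 0.273505 = 0.219362
e^{−rT} = e^{−0.0724·0.3411} = 0.975607
N(d₁) = 0.688947,  N(d₂) = 0.586816
Call price V = S·N(d₁) − K·e^{−rT}·N(d₂) = 41.853515 − 32.340624 = 9.512892
Δ = N(d₁) = 0.688947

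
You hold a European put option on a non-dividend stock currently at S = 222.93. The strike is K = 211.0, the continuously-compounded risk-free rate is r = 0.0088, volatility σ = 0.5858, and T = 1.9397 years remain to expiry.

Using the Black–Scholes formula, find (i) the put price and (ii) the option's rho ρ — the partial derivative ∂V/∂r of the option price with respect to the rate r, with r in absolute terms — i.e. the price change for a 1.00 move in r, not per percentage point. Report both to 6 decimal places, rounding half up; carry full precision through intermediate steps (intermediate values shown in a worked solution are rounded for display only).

σ√T = 0.5858·√1.9397 = 0.815862
d₁ = (ln(S/K) + (r+σ²/2)T) / (σ√T) = (ln(222.93/211.0) + (0.0088+0.5858²/2)·1.9397) / 0.815862 = (0.055000 + 0.349885) / 0.815862 = 0.496266
d₂ = d₁ − σ√T = 0.496266 − 0.815862 = -0.319596
e^{−rT} = e^{−0.0088·1.9397} = 0.983075
N(−d₁) = 0.309853,  N(−d₂) = 0.625363
Put price V = K·e^{−rT}·N(−d₂) − S·N(−d₁) = 129.718322 − 69.075628 = 60.642694
ρ = −K·T·e^{−rT}·N(−d₂) = -251.614628

price = 60.642694
ρ = -251.614628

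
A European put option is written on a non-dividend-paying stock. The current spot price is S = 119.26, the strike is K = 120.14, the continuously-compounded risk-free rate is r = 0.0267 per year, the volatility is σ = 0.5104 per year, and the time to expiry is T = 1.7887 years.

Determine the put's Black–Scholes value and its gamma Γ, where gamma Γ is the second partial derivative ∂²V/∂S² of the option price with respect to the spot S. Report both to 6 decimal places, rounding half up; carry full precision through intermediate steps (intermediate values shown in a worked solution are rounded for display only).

price = 28.918301
Γ = 0.004523

σ√T = 0.5104·√1.7887 = 0.682621
d₁ = (ln(S/K) + (r+σ²/2)T) / (σ√T) = (ln(119.26/120.14) + (0.0267+0.5104²/2)·1.7887) / 0.682621 = (-0.007352 + 0.280744) / 0.682621 = 0.400504
d₂ = d₁ − σ√T = 0.400504 − 0.682621 = -0.282117
e^{−rT} = e^{−0.0267·1.7887} = 0.953364
N(−d₁) = 0.344393,  N(−d₂) = 0.611073
Put price V = K·e^{−rT}·N(−d₂) − S·N(−d₁) = 69.990589 − 41.072288 = 28.918301
φ(d₁) = (1/√(2π))·e^{−d₁²/2} = 0.368196
Γ = φ(d₁) / (S·σ·√T) = 0.004523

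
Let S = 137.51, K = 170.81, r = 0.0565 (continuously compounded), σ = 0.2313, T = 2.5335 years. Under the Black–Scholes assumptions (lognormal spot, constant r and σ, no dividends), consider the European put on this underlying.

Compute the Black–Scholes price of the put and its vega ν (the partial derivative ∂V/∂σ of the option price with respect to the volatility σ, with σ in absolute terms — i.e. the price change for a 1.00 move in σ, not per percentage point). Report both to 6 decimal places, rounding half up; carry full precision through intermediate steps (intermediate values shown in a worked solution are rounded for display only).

σ√T = 0.2313·√2.5335 = 0.368160
d₁ = (ln(S/K) + (r+σ²/2)T) / (σ√T) = (ln(137.51/170.81) + (0.0565+0.2313²/2)·2.5335) / 0.368160 = (-0.216855 + 0.210913) / 0.368160 = -0.016139
d₂ = d₁ − σ√T = -0.016139 − 0.368160 = -0.384298
e^{−rT} = e^{−0.0565·2.5335} = 0.866630
N(−d₁) = 0.506438,  N(−d₂) = 0.649621
Put price V = K·e^{−rT}·N(−d₂) − S·N(−d₁) = 96.162889 − 69.640320 = 26.522569
φ(d₁) = (1/√(2π))·e^{−d₁²/2} = 0.398890
ν = S·φ(d₁)·√T = 87.306835

price = 26.522569
ν = 87.306835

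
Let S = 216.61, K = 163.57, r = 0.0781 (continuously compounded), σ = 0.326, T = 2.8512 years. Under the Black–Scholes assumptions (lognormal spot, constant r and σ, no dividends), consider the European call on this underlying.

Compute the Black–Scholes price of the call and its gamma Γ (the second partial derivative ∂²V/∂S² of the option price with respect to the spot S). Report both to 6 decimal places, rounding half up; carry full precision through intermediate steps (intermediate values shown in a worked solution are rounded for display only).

σ√T = 0.326·√2.8512 = 0.550467
d₁ = (ln(S/K) + (r+σ²/2)T) / (σ√T) = (ln(216.61/163.57) + (0.0781+0.326²/2)·2.8512) / 0.550467 = (0.280857 + 0.374186) / 0.550467 = 1.189977
d₂ = d₁ − σ√T = 1.189977 − 0.550467 = 0.639510
e^{−rT} = e^{−0.0781·2.8512} = 0.800372
N(d₁) = 0.882972,  N(d₂) = 0.738754
Call price V = S·N(d₁) − K·e^{−rT}·N(d₂) = 191.260623 − 96.715379 = 94.545244
φ(d₁) = (1/√(2π))·e^{−d₁²/2} = 0.196526
Γ = φ(d₁) / (S·σ·√T) = 0.001648

price = 94.545244
Γ = 0.001648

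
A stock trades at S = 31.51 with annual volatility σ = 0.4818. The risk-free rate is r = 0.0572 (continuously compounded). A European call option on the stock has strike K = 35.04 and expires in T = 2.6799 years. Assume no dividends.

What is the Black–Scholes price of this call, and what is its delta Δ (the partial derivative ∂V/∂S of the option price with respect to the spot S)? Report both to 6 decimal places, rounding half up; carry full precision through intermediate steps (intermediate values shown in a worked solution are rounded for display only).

price = 10.182283
Δ = 0.675116

σ√T = 0.4818·√2.6799 = 0.788726
d₁ = (ln(S/K) + (r+σ²/2)T) / (σ√T) = (ln(31.51/35.04) + (0.0572+0.4818²/2)·2.6799) / 0.788726 = (-0.106185 + 0.464335) / 0.788726 = 0.454086
d₂ = d₁ − σ√T = 0.454086 − 0.788726 = -0.334640
e^{−rT} = e^{−0.0572·2.6799} = 0.857881
N(d₁) = 0.675116,  N(d₂) = 0.368948
Call price V = S·N(d₁) − K·e^{−rT}·N(d₂) = 21.272920 − 11.090637 = 10.182283
Δ = N(d₁) = 0.675116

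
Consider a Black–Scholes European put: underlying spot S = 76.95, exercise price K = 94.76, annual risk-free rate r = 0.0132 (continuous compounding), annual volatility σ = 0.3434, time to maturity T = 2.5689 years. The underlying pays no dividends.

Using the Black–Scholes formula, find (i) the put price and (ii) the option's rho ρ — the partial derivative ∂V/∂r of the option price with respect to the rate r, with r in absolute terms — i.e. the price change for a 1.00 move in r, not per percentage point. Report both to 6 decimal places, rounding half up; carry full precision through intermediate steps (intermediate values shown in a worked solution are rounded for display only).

price = 26.482212
ρ = -170.136645

σ√T = 0.3434·√2.5689 = 0.550394
d₁ = (ln(S/K) + (r+σ²/2)T) / (σ√T) = (ln(76.95/94.76) + (0.0132+0.3434²/2)·2.5689) / 0.550394 = (-0.208192 + 0.185376) / 0.550394 = -0.041452
d₂ = d₁ − σ√T = -0.041452 − 0.550394 = -0.591847
e^{−rT} = e^{−0.0132·2.5689} = 0.966659
N(−d₁) = 0.516532,  N(−d₂) = 0.723023
Put price V = K·e^{−rT}·N(−d₂) − S·N(−d₁) = 66.229376 − 39.747164 = 26.482212
ρ = −K·T·e^{−rT}·N(−d₂) = -170.136645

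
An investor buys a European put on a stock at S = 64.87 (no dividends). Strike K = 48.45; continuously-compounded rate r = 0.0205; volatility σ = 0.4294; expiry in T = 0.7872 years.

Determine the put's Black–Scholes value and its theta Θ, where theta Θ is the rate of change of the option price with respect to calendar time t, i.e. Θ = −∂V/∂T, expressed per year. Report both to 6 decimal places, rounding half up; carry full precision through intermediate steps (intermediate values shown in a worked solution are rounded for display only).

σ√T = 0.4294·√0.7872 = 0.380982
d₁ = (ln(S/K) + (r+σ²/2)T) / (σ√T) = (ln(64.87/48.45) + (0.0205+0.4294²/2)·0.7872) / 0.380982 = (0.291853 + 0.088711) / 0.380982 = 0.998903
d₂ = d₁ − σ√T = 0.998903 − 0.380982 = 0.617921
e^{−rT} = e^{−0.0205·0.7872} = 0.983992
N(−d₁) = 0.158921,  N(−d₂) = 0.268314
Put price V = K·e^{−rT}·N(−d₂) − S·N(−d₁) = 12.791697 − 10.309193 = 2.482504
φ(d₁) = (1/√(2π))·e^{−d₁²/2} = 0.242236
Θ = −S·φ(d₁)·σ/(2√T) + r·K·e^{−rT}·N(−d₂) = −3.802527 + 0.262230 = -3.540297

price = 2.482504
Θ = -3.540297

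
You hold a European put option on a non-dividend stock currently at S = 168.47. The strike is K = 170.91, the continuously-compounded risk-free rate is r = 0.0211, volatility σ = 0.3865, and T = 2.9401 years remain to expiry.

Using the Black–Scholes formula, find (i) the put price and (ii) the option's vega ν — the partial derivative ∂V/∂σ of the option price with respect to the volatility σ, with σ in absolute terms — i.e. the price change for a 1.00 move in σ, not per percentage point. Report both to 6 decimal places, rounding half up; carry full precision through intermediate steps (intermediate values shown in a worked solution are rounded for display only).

price = 38.907880
ν = 106.242816

σ√T = 0.3865·√2.9401 = 0.662721
d₁ = (ln(S/K) + (r+σ²/2)T) / (σ√T) = (ln(168.47/170.91) + (0.0211+0.3865²/2)·2.9401) / 0.662721 = (-0.014379 + 0.281635) / 0.662721 = 0.403271
d₂ = d₁ − σ√T = 0.403271 − 0.662721 = -0.259450
e^{−rT} = e^{−0.0211·2.9401} = 0.939849
N(−d₁) = 0.343374,  N(−d₂) = 0.602356
Put price V = K·e^{−rT}·N(−d₂) − S·N(−d₁) = 96.756169 − 57.848289 = 38.907880
φ(d₁) = (1/√(2π))·e^{−d₁²/2} = 0.367787
ν = S·φ(d₁)·√T = 106.242816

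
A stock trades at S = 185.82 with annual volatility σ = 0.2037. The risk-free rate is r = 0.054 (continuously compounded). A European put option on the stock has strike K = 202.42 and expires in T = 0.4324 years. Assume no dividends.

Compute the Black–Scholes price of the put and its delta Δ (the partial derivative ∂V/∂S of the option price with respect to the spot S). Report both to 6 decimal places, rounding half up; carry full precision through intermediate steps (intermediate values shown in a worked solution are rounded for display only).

price = 17.288132
Δ = -0.654505

σ√T = 0.2037·√0.4324 = 0.133947
d₁ = (ln(S/K) + (r+σ²/2)T) / (σ√T) = (ln(185.82/202.42) + (0.054+0.2037²/2)·0.4324) / 0.133947 = (-0.085566 + 0.032321) / 0.133947 = -0.397513
d₂ = d₁ − σ√T = -0.397513 − 0.133947 = -0.531460
e^{−rT} = e^{−0.054·0.4324} = 0.976921
N(−d₁) = 0.654505,  N(−d₂) = 0.702450
Put price V = K·e^{−rT}·N(−d₂) − S·N(−d₁) = 138.908308 − 121.620176 = 17.288132
Δ = −N(−d₁) = -0.654505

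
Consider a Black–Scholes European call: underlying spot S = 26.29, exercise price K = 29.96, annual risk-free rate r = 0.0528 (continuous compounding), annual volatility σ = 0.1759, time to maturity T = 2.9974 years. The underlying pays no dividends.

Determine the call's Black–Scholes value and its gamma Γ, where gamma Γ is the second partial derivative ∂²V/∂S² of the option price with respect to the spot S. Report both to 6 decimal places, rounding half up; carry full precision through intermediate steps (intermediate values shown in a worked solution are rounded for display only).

price = 3.508899
Γ = 0.048381

σ√T = 0.1759·√2.9974 = 0.304536
d₁ = (ln(S/K) + (r+σ²/2)T) / (σ√T) = (ln(26.29/29.96) + (0.0528+0.1759²/2)·2.9974) / 0.304536 = (-0.130675 + 0.204634) / 0.304536 = 0.242859
d₂ = d₁ − σ√T = 0.242859 − 0.304536 = -0.061677
e^{−rT} = e^{−0.0528·2.9974} = 0.853625
N(d₁) = 0.595943,  N(d₂) = 0.475410
Call price V = S·N(d₁) − K·e^{−rT}·N(d₂) = 15.667332 − 12.158432 = 3.508899
φ(d₁) = (1/√(2π))·e^{−d₁²/2} = 0.387349
Γ = φ(d₁) / (S·σ·√T) = 0.048381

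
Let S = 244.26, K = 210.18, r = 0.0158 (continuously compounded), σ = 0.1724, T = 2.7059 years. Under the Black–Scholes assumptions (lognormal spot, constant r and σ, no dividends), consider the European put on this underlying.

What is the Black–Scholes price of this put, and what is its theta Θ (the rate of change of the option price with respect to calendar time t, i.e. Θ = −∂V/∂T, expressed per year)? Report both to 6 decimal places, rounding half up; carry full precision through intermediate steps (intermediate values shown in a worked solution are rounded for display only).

σ√T = 0.1724·√2.7059 = 0.283591
d₁ = (ln(S/K) + (r+σ²/2)T) / (σ√T) = (ln(244.26/210.18) + (0.0158+0.1724²/2)·2.7059) / 0.283591 = (0.150269 + 0.082965) / 0.283591 = 0.822430
d₂ = d₁ − σ√T = 0.822430 − 0.283591 = 0.538839
e^{−rT} = e^{−0.0158·2.7059} = 0.958148
N(−d₁) = 0.205416,  N(−d₂) = 0.294999
Put price V = K·e^{−rT}·N(−d₂) − S·N(−d₁) = 59.407939 − 50.174917 = 9.233022
φ(d₁) = (1/√(2π))·e^{−d₁²/2} = 0.284468
Θ = −S·φ(d₁)·σ/(2√T) + r·K·e^{−rT}·N(−d₂) = −3.641139 + 0.938645 = -2.702493

price = 9.233022
Θ = -2.702493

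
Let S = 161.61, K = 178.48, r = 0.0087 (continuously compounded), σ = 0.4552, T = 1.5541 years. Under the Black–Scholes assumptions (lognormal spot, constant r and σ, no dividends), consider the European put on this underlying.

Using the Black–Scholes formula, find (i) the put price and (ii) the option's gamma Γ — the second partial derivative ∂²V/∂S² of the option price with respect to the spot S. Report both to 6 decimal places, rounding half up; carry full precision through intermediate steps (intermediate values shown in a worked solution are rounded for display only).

σ√T = 0.4552·√1.5541 = 0.567468
d₁ = (ln(S/K) + (r+σ²/2)T) / (σ√T) = (ln(161.61/178.48) + (0.0087+0.4552²/2)·1.5541) / 0.567468 = (-0.099291 + 0.174531) / 0.567468 = 0.132590
d₂ = d₁ − σ√T = 0.132590 − 0.567468 = -0.434879
e^{−rT} = e^{−0.0087·1.5541} = 0.986570
N(−d₁) = 0.447259,  N(−d₂) = 0.668175
Put price V = K·e^{−rT}·N(−d₂) − S·N(−d₁) = 117.654280 − 72.281528 = 45.372751
φ(d₁) = (1/√(2π))·e^{−d₁²/2} = 0.395451
Γ = φ(d₁) / (S·σ·√T) = 0.004312

price = 45.372751
Γ = 0.004312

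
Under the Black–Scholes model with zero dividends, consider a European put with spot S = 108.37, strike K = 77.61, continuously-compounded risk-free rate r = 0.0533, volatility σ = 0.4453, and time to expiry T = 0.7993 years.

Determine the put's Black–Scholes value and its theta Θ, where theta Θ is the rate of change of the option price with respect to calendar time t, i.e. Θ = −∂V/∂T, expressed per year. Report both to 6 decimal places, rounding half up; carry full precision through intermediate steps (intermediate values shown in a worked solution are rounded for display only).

σ√T = 0.4453·√0.7993 = 0.398114
d₁ = (ln(S/K) + (r+σ²/2)T) / (σ√T) = (ln(108.37/77.61) + (0.0533+0.4453²/2)·0.7993) / 0.398114 = (0.333855 + 0.121850) / 0.398114 = 1.144660
d₂ = d₁ − σ√T = 1.144660 − 0.398114 = 0.746545
e^{−rT} = e^{−0.0533·0.7993} = 0.958292
N(−d₁) = 0.126175,  N(−d₂) = 0.227669
Put price V = K·e^{−rT}·N(−d₂) − S·N(−d₁) = 16.932438 − 13.673597 = 3.258841
φ(d₁) = (1/√(2π))·e^{−d₁²/2} = 0.207202
Θ = −S·φ(d₁)·σ/(2√T) + r·K·e^{−rT}·N(−d₂) = −5.592046 + 0.902499 = -4.689547

price = 3.258841
Θ = -4.689547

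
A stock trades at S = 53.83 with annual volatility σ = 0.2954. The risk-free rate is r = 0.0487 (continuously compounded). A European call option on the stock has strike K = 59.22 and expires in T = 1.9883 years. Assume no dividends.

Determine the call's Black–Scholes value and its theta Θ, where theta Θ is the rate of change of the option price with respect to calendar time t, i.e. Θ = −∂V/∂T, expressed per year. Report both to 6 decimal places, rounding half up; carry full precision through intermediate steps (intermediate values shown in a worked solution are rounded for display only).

σ√T = 0.2954·√1.9883 = 0.416535
d₁ = (ln(S/K) + (r+σ²/2)T) / (σ√T) = (ln(53.83/59.22) + (0.0487+0.2954²/2)·1.9883) / 0.416535 = (-0.095428 + 0.183581) / 0.416535 = 0.211633
d₂ = d₁ − σ√T = 0.211633 − 0.416535 = -0.204902
e^{−rT} = e^{−0.0487·1.9883} = 0.907710
N(d₁) = 0.583803,  N(d₂) = 0.418824
Call price V = S·N(d₁) − K·e^{−rT}·N(d₂) = 31.426131 − 22.513731 = 8.912399
φ(d₁) = (1/√(2π))·e^{−d₁²/2} = 0.390108
Θ = −S·φ(d₁)·σ/(2√T) − r·K·e^{−rT}·N(d₂) = −2.199623 − 1.096419 = -3.296042

price = 8.912399
Θ = -3.296042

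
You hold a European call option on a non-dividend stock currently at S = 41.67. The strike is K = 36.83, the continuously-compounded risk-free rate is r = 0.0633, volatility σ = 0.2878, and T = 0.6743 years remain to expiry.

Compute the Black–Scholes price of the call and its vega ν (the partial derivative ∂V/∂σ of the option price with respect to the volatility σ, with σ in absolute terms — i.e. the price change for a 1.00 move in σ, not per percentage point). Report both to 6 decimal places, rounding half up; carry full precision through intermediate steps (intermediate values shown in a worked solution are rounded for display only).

σ√T = 0.2878·√0.6743 = 0.236329
d₁ = (ln(S/K) + (r+σ²/2)T) / (σ√T) = (ln(41.67/36.83) + (0.0633+0.2878²/2)·0.6743) / 0.236329 = (0.123469 + 0.070609) / 0.236329 = 0.821217
d₂ = d₁ − σ√T = 0.821217 − 0.236329 = 0.584888
e^{−rT} = e^{−0.0633·0.6743} = 0.958215
N(d₁) = 0.794239,  N(d₂) = 0.720689
Call price V = S·N(d₁) − K·e^{−rT}·N(d₂) = 33.095930 − 25.433860 = 7.662070
φ(d₁) = (1/√(2π))·e^{−d₁²/2} = 0.284752
ν = S·φ(d₁)·√T = 9.743533

price = 7.662070
ν = 9.743533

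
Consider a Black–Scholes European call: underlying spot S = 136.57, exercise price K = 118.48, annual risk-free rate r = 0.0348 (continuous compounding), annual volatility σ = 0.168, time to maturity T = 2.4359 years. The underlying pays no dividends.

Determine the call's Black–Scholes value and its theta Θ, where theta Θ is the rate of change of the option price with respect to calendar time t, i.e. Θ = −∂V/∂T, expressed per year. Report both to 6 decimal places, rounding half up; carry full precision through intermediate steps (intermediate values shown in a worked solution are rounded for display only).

σ√T = 0.168·√2.4359 = 0.262204
d₁ = (ln(S/K) + (r+σ²/2)T) / (σ√T) = (ln(136.57/118.48) + (0.0348+0.168²/2)·2.4359) / 0.262204 = (0.142093 + 0.119145) / 0.262204 = 0.996316
d₂ = d₁ − σ√T = 0.996316 − 0.262204 = 0.734112
e^{−rT} = e^{−0.0348·2.4359} = 0.918724
N(d₁) = 0.840452,  N(d₂) = 0.768560
Call price V = S·N(d₁) − K·e^{−rT}·N(d₂) = 114.780489 − 83.658078 = 31.122411
φ(d₁) = (1/√(2π))·e^{−d₁²/2} = 0.242862
Θ = −S·φ(d₁)·σ/(2√T) − r·K·e^{−rT}·N(d₂) = −1.785109 − 2.911301 = -4.696410

price = 31.122411
Θ = -4.696410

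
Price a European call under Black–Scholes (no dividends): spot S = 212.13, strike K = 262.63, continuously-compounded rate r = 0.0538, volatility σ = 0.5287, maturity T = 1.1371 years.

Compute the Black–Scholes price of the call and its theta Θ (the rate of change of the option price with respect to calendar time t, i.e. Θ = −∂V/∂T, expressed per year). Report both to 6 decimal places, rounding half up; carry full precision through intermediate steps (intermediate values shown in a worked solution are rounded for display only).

σ√T = 0.5287·√1.1371 = 0.563779
d₁ = (ln(S/K) + (r+σ²/2)T) / (σ√T) = (ln(212.13/262.63) + (0.0538+0.5287²/2)·1.1371) / 0.563779 = (-0.213547 + 0.220099) / 0.563779 = 0.011622
d₂ = d₁ − σ√T = 0.011622 − 0.563779 = -0.552157
e^{−rT} = e^{−0.0538·1.1371} = 0.940658
N(d₁) = 0.504636,  N(d₂) = 0.290421
Call price V = S·N(d₁) − K·e^{−rT}·N(d₂) = 107.048525 − 71.746919 = 35.301606
φ(d₁) = (1/√(2π))·e^{−d₁²/2} = 0.398915
Θ = −S·φ(d₁)·σ/(2√T) − r·K·e^{−rT}·N(d₂) = −20.977939 − 3.859984 = -24.837923

price = 35.301606
Θ = -24.837923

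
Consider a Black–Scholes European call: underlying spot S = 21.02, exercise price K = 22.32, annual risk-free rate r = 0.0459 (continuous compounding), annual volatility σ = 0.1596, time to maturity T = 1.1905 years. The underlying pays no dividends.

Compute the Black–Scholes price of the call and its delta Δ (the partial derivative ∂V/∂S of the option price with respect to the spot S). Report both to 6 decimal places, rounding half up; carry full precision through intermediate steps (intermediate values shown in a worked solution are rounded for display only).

σ√T = 0.1596·√1.1905 = 0.174140
d₁ = (ln(S/K) + (r+σ²/2)T) / (σ√T) = (ln(21.02/22.32) + (0.0459+0.1596²/2)·1.1905) / 0.174140 = (-0.060009 + 0.069806) / 0.174140 = 0.056262
d₂ = d₁ − σ√T = 0.056262 − 0.174140 = -0.117877
e^{−rT} = e^{−0.0459·1.1905} = 0.946822
N(d₁) = 0.522434,  N(d₂) = 0.453082
Call price V = S·N(d₁) − K·e^{−rT}·N(d₂) = 10.981553 − 9.575023 = 1.406530
Δ = N(d₁) = 0.522434

price = 1.406530
Δ = 0.522434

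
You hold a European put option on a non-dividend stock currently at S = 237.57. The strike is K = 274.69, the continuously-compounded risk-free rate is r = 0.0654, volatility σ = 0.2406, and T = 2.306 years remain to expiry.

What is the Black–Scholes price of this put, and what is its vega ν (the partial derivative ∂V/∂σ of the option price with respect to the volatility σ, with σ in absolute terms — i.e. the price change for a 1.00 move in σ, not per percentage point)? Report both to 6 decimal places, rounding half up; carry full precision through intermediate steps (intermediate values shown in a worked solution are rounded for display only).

price = 33.676599
ν = 141.126990

σ√T = 0.2406·√2.306 = 0.365364
d₁ = (ln(S/K) + (r+σ²/2)T) / (σ√T) = (ln(237.57/274.69) + (0.0654+0.2406²/2)·2.306) / 0.365364 = (-0.145181 + 0.217558) / 0.365364 = 0.198095
d₂ = d₁ − σ√T = 0.198095 − 0.365364 = -0.167268
e^{−rT} = e^{−0.0654·2.306} = 0.860009
N(−d₁) = 0.421485,  N(−d₂) = 0.566421
Put price V = K·e^{−rT}·N(−d₂) − S·N(−d₁) = 133.808851 − 100.132252 = 33.676599
φ(d₁) = (1/√(2π))·e^{−d₁²/2} = 0.391191
ν = S·φ(d₁)·√T = 141.126990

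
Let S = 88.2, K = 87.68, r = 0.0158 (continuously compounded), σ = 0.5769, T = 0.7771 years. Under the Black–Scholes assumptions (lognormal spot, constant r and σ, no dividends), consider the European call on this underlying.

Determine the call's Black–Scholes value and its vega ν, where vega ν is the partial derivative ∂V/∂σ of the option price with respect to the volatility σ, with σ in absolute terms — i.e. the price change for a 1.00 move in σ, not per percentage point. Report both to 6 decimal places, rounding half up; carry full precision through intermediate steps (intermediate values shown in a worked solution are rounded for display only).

price = 18.349841
ν = 29.740543

σ√T = 0.5769·√0.7771 = 0.508556
d₁ = (ln(S/K) + (r+σ²/2)T) / (σ√T) = (ln(88.2/87.68) + (0.0158+0.5769²/2)·0.7771) / 0.508556 = (0.005913 + 0.141593) / 0.508556 = 0.290049
d₂ = d₁ − σ√T = 0.290049 − 0.508556 = -0.218508
e^{−rT} = e^{−0.0158·0.7771} = 0.987797
N(d₁) = 0.614110,  N(d₂) = 0.413517
Call price V = S·N(d₁) − K·e^{−rT}·N(d₂) = 54.164545 − 35.814704 = 18.349841
φ(d₁) = (1/√(2π))·e^{−d₁²/2} = 0.382509
ν = S·φ(d₁)·√T = 29.740543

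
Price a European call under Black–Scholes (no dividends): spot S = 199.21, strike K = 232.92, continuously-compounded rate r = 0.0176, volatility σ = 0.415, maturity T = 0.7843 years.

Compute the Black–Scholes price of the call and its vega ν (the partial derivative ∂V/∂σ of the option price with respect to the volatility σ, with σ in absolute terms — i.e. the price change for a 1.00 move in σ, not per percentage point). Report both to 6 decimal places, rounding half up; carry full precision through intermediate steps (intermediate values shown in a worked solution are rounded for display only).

σ√T = 0.415·√0.7843 = 0.367527
d₁ = (ln(S/K) + (r+σ²/2)T) / (σ√T) = (ln(199.21/232.92) + (0.0176+0.415²/2)·0.7843) / 0.367527 = (-0.156336 + 0.081342) / 0.367527 = -0.204050
d₂ = d₁ − σ√T = -0.204050 − 0.367527 = -0.571577
e^{−rT} = e^{−0.0176·0.7843} = 0.986291
N(d₁) = 0.419157,  N(d₂) = 0.283804
Call price V = S·N(d₁) − K·e^{−rT}·N(d₂) = 83.500327 − 65.197512 = 18.302815
φ(d₁) = (1/√(2π))·e^{−d₁²/2} = 0.390723
ν = S·φ(d₁)·√T = 68.932035

price = 18.302815
ν = 68.932035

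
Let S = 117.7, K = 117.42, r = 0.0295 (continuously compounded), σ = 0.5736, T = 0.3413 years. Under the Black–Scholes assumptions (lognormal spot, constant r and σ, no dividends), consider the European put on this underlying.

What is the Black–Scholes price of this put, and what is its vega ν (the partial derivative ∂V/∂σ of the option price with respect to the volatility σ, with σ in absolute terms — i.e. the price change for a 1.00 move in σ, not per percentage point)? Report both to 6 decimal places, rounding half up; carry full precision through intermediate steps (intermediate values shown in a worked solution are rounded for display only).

σ√T = 0.5736·√0.3413 = 0.335102
d₁ = (ln(S/K) + (r+σ²/2)T) / (σ√T) = (ln(117.7/117.42) + (0.0295+0.5736²/2)·0.3413) / 0.335102 = (0.002382 + 0.066215) / 0.335102 = 0.204704
d₂ = d₁ − σ√T = 0.204704 − 0.335102 = -0.130398
e^{−rT} = e^{−0.0295·0.3413} = 0.989982
N(−d₁) = 0.418902,  N(−d₂) = 0.551874
Put price V = K·e^{−rT}·N(−d₂) − S·N(−d₁) = 64.151902 − 49.304717 = 14.847185
φ(d₁) = (1/√(2π))·e^{−d₁²/2} = 0.390671
ν = S·φ(d₁)·√T = 26.863053

price = 14.847185
ν = 26.863053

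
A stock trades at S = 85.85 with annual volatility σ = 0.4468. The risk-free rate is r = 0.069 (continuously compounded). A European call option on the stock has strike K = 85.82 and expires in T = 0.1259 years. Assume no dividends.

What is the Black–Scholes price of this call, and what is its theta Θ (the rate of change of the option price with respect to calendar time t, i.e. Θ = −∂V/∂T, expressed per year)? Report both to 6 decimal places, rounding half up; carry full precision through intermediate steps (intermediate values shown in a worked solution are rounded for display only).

σ√T = 0.4468·√0.1259 = 0.158535
d₁ = (ln(S/K) + (r+σ²/2)T) / (σ√T) = (ln(85.85/85.82) + (0.069+0.4468²/2)·0.1259) / 0.158535 = (0.000350 + 0.021254) / 0.158535 = 0.136268
d₂ = d₁ − σ√T = 0.136268 − 0.158535 = -0.022267
e^{−rT} = e^{−0.069·0.1259} = 0.991351
N(d₁) = 0.554195,  N(d₂) = 0.491117
Call price V = S·N(d₁) − K·e^{−rT}·N(d₂) = 47.577674 − 41.783145 = 5.794529
φ(d₁) = (1/√(2π))·e^{−d₁²/2} = 0.395255
Θ = −S·φ(d₁)·σ/(2√T) − r·K·e^{−rT}·N(d₂) = −21.364289 − 2.883037 = -24.247326

price = 5.794529
Θ = -24.247326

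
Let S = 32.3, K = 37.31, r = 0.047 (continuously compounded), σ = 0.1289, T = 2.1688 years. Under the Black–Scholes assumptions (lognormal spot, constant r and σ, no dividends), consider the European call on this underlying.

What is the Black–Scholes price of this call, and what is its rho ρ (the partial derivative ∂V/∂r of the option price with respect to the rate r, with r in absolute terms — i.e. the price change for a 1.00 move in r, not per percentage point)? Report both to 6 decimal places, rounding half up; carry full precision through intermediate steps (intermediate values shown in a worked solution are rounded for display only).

price = 1.859400
ρ = 27.434051

σ√T = 0.1289·√2.1688 = 0.189829
d₁ = (ln(S/K) + (r+σ²/2)T) / (σ√T) = (ln(32.3/37.31) + (0.047+0.1289²/2)·2.1688) / 0.189829 = (-0.144194 + 0.119951) / 0.189829 = -0.127710
d₂ = d₁ − σ√T = -0.127710 − 0.189829 = -0.317539
e^{−rT} = e^{−0.047·2.1688} = 0.903090
N(d₁) = 0.449189,  N(d₂) = 0.375417
Call price V = S·N(d₁) − K·e^{−rT}·N(d₂) = 14.508815 − 12.649415 = 1.859400
ρ = K·T·e^{−rT}·N(d₂) = 27.434051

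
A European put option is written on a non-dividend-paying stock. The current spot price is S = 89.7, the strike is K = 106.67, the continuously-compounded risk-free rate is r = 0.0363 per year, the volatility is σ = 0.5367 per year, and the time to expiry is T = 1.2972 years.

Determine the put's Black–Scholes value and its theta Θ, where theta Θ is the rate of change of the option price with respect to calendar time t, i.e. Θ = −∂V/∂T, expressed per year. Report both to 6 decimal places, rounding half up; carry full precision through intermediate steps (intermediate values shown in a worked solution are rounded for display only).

σ√T = 0.5367·√1.2972 = 0.611273
d₁ = (ln(S/K) + (r+σ²/2)T) / (σ√T) = (ln(89.7/106.67) + (0.0363+0.5367²/2)·1.2972) / 0.611273 = (-0.173269 + 0.233916) / 0.611273 = 0.099213
d₂ = d₁ − σ√T = 0.099213 − 0.611273 = -0.512060
e^{−rT} = e^{−0.0363·1.2972} = 0.954003
N(−d₁) = 0.460484,  N(−d₂) = 0.695695
Put price V = K·e^{−rT}·N(−d₂) − S·N(−d₁) = 70.796398 − 41.305456 = 29.490941
φ(d₁) = (1/√(2π))·e^{−d₁²/2} = 0.396984
Θ = −S·φ(d₁)·σ/(2√T) + r·K·e^{−rT}·N(−d₂) = −8.390024 + 2.569909 = -5.820115

price = 29.490941
Θ = -5.820115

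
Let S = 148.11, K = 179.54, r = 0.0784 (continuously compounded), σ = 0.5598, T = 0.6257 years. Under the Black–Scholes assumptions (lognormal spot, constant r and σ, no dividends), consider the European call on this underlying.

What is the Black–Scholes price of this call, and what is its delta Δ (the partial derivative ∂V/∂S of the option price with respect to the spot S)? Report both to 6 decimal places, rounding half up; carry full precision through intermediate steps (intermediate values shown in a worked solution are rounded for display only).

σ√T = 0.5598·√0.6257 = 0.442809
d₁ = (ln(S/K) + (r+σ²/2)T) / (σ√T) = (ln(148.11/179.54) + (0.0784+0.5598²/2)·0.6257) / 0.442809 = (-0.192443 + 0.147095) / 0.442809 = -0.102410
d₂ = d₁ − σ√T = -0.102410 − 0.442809 = -0.545219
e^{−rT} = e^{−0.0784·0.6257} = 0.952129
N(d₁) = 0.459215,  N(d₂) = 0.292801
Call price V = S·N(d₁) − K·e^{−rT}·N(d₂) = 68.014401 − 50.053011 = 17.961390
Δ = N(d₁) = 0.459215

price = 17.961390
Δ = 0.459215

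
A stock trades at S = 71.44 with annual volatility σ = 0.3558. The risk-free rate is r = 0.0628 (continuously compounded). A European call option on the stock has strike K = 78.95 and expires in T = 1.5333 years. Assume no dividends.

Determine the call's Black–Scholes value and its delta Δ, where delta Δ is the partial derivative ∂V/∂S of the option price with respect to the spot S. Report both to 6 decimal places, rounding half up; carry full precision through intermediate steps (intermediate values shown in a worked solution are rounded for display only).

σ√T = 0.3558·√1.5333 = 0.440575
d₁ = (ln(S/K) + (r+σ²/2)T) / (σ√T) = (ln(71.44/78.95) + (0.0628+0.3558²/2)·1.5333) / 0.440575 = (-0.099957 + 0.193344) / 0.440575 = 0.211967
d₂ = d₁ − σ√T = 0.211967 − 0.440575 = -0.228607
e^{−rT} = e^{−0.0628·1.5333} = 0.908199
N(d₁) = 0.583934,  N(d₂) = 0.409587
Call price V = S·N(d₁) − K·e^{−rT}·N(d₂) = 41.716227 − 29.368355 = 12.347872
Δ = N(d₁) = 0.583934

price = 12.347872
Δ = 0.583934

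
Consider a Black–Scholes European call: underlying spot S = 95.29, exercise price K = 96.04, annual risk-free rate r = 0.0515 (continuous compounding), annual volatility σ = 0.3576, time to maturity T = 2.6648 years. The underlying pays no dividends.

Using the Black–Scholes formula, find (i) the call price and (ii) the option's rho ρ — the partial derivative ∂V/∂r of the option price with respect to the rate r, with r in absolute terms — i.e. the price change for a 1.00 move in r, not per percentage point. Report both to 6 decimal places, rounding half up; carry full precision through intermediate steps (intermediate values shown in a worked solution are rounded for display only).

price = 26.823372
ρ = 105.309746

σ√T = 0.3576·√2.6648 = 0.583754
d₁ = (ln(S/K) + (r+σ²/2)T) / (σ√T) = (ln(95.29/96.04) + (0.0515+0.3576²/2)·2.6648) / 0.583754 = (-0.007840 + 0.307622) / 0.583754 = 0.513541
d₂ = d₁ − σ√T = 0.513541 − 0.583754 = -0.070213
e^{−rT} = e^{−0.0515·2.6648} = 0.871763
N(d₁) = 0.696214,  N(d₂) = 0.472012
Call price V = S·N(d₁) − K·e^{−rT}·N(d₂) = 66.342190 − 39.518818 = 26.823372
ρ = K·T·e^{−rT}·N(d₂) = 105.309746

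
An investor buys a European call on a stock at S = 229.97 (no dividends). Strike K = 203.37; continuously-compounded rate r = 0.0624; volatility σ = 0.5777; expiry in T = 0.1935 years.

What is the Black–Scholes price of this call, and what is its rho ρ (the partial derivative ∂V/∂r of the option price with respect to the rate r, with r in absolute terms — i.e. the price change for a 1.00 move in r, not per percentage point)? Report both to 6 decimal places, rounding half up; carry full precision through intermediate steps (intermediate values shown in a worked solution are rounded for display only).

price = 39.285702
ρ = 25.542243

σ√T = 0.5777·√0.1935 = 0.254122
d₁ = (ln(S/K) + (r+σ²/2)T) / (σ√T) = (ln(229.97/203.37) + (0.0624+0.5777²/2)·0.1935) / 0.254122 = (0.122922 + 0.044363) / 0.254122 = 0.658287
d₂ = d₁ − σ√T = 0.658287 − 0.254122 = 0.404164
e^{−rT} = e^{−0.0624·0.1935} = 0.987998
N(d₁) = 0.744823,  N(d₂) = 0.656954
Call price V = S·N(d₁) − K·e^{−rT}·N(d₂) = 171.286957 − 132.001255 = 39.285702
ρ = K·T·e^{−rT}·N(d₂) = 25.542243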